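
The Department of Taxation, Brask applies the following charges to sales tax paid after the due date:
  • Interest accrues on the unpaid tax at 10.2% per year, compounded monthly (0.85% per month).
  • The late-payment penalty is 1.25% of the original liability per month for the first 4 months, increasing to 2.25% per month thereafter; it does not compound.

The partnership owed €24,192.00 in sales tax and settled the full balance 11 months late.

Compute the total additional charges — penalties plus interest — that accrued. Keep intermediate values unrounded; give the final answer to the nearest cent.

€7,380.42

Penalty, months 1–4: 4 × 1.25% × €24,192.00 = €1,209.60
Penalty, months 5–11: 7 × 2.25% × €24,192.00 = €3,810.24
Interest: €24,192.00 × ((1 + 0.0085)^11 − 1) = €24,192.00 × 0.0975768… = €2,360.5785…
Penalties + interest = €5,019.8400 + €2,360.5785… = €7,380.42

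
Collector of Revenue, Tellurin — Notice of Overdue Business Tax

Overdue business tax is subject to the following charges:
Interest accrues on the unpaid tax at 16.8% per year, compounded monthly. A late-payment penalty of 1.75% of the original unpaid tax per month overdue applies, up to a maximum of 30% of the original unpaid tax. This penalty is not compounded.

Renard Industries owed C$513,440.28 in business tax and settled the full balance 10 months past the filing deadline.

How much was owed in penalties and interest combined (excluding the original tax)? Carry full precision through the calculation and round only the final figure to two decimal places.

C$166,435.51

Penalty: 10 × 1.75% × C$513,440.28 = C$89,852.05… (below the 30% cap of C$154,032.08…)
Interest (16.8%/yr ÷ 12 = 1.4%/month): C$513,440.28 × ((1 + 0.014)^10 − 1) = C$76,583.4606…
Penalties + interest = C$89,852.0490 + C$76,583.4606… = C$166,435.51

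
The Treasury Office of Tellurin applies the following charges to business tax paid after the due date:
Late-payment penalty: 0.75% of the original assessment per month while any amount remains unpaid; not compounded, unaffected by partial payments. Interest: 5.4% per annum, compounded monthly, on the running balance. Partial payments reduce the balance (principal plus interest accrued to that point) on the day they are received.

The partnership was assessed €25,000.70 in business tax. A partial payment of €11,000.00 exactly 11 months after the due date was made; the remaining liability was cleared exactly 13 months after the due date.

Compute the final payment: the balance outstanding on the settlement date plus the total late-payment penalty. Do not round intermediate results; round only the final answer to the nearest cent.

€17,841.73

Monthly rate = 5.4% ÷ 12 = 0.45%
Balance at month 11: €25,000.7000 × (1 + 0.0045)^11 = €26,266.4585…
After €11,000.00 payment: €26,266.4585… − €11,000.00 = €15,266.4585…
Balance at month 13: €15,266.4585… × (1 + 0.0045)^2 = €15,404.1658…
Penalty: 13 × 0.75% × €25,000.70 = €2,437.57…
Final settlement = outstanding balance + penalty = €15,404.1658… + €2,437.57… = €17,841.73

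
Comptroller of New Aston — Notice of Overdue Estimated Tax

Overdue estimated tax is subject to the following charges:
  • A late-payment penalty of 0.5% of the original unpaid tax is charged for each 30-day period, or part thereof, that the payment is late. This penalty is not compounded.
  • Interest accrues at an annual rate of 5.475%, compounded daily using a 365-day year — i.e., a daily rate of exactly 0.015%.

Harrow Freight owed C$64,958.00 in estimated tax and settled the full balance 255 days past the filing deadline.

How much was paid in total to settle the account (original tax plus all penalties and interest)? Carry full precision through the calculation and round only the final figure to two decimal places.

Penalty periods: ⌈255/30⌉ = 9; penalty = 9 × 0.5% × C$64,958.00 = C$2,923.11
Interest: C$64,958.00 × ((1 + 0.00015)^255 − 1) = C$64,958.00 × 0.03898797… = C$2,532.5804…
Total = C$64,958.00 + C$2,923.1100 + C$2,532.5804… = C$70,413.69

C$70,413.69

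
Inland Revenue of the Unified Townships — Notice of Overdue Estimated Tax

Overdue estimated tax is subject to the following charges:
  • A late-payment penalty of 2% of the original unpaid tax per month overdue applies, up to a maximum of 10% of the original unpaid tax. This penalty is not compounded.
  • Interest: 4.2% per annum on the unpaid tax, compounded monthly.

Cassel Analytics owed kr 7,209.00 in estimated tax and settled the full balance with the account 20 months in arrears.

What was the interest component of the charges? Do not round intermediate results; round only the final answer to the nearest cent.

kr 521.77

Interest (4.2%/yr ÷ 12 = 0.35%/month): kr 7,209.00 × ((1 + 0.0035)^20 − 1) = kr 521.7666…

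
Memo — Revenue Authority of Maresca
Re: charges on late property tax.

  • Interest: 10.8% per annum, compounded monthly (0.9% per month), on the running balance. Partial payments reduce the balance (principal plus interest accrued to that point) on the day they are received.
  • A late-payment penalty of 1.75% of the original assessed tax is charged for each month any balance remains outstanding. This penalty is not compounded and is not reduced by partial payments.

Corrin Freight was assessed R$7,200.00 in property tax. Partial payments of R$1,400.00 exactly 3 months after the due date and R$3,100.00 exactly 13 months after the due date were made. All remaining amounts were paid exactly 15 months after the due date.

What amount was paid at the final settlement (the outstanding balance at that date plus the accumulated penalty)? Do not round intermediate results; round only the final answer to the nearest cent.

Balance at month 3: R$7,200.0000 × (1 + 0.009)^3 = R$7,396.1548…
After R$1,400.00 payment: R$7,396.1548… − R$1,400.00 = R$5,996.1548…
Balance at month 13: R$5,996.1548… × (1 + 0.009)^10 = R$6,558.1977…
After R$3,100.00 payment: R$6,558.1977… − R$3,100.00 = R$3,458.1977…
Balance at month 15: R$3,458.1977… × (1 + 0.009)^2 = R$3,520.7253…
Penalty: 15 × 1.75% × R$7,200.00 = R$1,890.00
Final settlement = outstanding balance + penalty = R$3,520.7253… + R$1,890.00 = R$5,410.73

R$5,410.73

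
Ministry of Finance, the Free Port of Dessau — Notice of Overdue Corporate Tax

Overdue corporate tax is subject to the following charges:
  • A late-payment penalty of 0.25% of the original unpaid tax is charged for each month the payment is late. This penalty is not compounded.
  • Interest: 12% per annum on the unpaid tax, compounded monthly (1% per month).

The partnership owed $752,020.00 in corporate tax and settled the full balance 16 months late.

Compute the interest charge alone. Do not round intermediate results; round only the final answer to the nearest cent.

$129,782.59

Interest: $752,020.00 × ((1 + 0.01)^16 − 1) = $752,020.00 × 0.1725786… = $129,782.5926…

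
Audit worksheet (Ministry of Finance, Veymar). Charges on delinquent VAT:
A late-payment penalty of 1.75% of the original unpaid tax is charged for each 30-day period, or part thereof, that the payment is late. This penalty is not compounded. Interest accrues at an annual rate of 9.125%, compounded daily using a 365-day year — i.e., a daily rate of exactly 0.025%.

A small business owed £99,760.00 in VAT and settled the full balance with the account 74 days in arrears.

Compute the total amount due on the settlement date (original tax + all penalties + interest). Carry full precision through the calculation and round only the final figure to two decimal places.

£106,859.90

Penalty periods: ⌈74/30⌉ = 3; penalty = 3 × 1.75% × £99,760.00 = £5,237.40
Interest: £99,760.00 × ((1 + 0.00025)^74 − 1) = £99,760.00 × 0.01866983… = £1,862.5022…
Total = £99,760.00 + £5,237.4000 + £1,862.5022… = £106,859.90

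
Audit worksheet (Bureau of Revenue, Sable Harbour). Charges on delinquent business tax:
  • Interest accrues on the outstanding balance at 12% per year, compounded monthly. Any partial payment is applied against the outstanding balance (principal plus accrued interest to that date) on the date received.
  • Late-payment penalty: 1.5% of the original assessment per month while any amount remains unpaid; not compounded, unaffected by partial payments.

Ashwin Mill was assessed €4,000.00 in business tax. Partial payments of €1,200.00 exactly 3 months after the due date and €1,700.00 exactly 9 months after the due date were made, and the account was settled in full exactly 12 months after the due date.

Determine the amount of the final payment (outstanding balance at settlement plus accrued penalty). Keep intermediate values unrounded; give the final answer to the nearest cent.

Monthly rate = 12% ÷ 12 = 1%
Balance at month 3: €4,000.0000 × (1 + 0.01)^3 = €4,121.2040
After €1,200.00 payment: €4,121.2040 − €1,200.00 = €2,921.2040
Balance at month 9: €2,921.2040 × (1 + 0.01)^6 = €3,100.9169…
After €1,700.00 payment: €3,100.9169… − €1,700.00 = €1,400.9169…
Balance at month 12: €1,400.9169… × (1 + 0.01)^3 = €1,443.3661…
Penalty: 12 × 1.5% × €4,000.00 = €720.00
Final settlement = outstanding balance + penalty = €1,443.3661… + €720.00 = €2,163.37

€2,163.37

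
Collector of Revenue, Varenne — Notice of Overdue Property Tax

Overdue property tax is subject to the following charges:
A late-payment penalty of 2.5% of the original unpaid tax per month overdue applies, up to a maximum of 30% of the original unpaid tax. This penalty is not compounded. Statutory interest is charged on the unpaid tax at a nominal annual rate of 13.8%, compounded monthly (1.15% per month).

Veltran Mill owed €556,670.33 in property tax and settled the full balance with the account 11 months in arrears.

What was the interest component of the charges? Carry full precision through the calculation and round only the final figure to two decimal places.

€74,610.84

Interest: €556,670.33 × ((1 + 0.0115)^11 − 1) = €556,670.33 × 0.1340306… = €74,610.8361…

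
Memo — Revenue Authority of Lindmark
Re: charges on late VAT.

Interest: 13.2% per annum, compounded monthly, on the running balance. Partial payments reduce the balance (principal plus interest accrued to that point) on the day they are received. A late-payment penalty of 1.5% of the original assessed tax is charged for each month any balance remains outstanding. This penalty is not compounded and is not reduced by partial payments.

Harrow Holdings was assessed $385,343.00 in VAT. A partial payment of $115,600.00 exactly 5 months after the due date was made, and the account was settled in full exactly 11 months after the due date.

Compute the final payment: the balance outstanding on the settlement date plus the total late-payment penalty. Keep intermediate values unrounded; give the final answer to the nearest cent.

Monthly rate = 13.2% ÷ 12 = 1.1%
Balance at month 5: $385,343.0000 × (1 + 0.011)^5 = $407,008.2872…
After $115,600.00 payment: $407,008.2872… − $115,600.00 = $291,408.2872…
Balance at month 11: $291,408.2872… × (1 + 0.011)^6 = $311,177.9618…
Penalty: 11 × 1.5% × $385,343.00 = $63,581.60…
Final settlement = outstanding balance + penalty = $311,177.9618… + $63,581.60… = $374,759.56

$374,759.56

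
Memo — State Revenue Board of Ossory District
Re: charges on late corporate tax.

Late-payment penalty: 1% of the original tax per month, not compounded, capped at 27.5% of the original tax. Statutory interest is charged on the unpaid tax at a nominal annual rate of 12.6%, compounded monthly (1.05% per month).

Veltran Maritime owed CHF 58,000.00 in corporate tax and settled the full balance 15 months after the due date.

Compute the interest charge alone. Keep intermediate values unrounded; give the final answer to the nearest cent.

Interest: CHF 58,000.00 × ((1 + 0.0105)^15 − 1) = CHF 58,000.00 × 0.1696200… = CHF 9,837.9572…

CHF 9,837.96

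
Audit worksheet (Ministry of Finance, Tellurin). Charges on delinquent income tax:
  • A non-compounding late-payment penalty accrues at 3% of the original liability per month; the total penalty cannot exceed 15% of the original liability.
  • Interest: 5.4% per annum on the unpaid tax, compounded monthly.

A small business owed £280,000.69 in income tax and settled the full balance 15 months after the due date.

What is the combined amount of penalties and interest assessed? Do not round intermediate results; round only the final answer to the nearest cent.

£61,507.27

Penalty (uncapped): 15 × 3% × £280,000.69 = £126,000.31…; cap = 15% × £280,000.69 = £42,000.10… → penalty = £42,000.10…
Interest (5.4%/yr ÷ 12 = 0.45%/month): £280,000.69 × ((1 + 0.0045)^15 − 1) = £19,507.1657…
Penalties + interest = £42,000.1035 + £19,507.1657… = £61,507.27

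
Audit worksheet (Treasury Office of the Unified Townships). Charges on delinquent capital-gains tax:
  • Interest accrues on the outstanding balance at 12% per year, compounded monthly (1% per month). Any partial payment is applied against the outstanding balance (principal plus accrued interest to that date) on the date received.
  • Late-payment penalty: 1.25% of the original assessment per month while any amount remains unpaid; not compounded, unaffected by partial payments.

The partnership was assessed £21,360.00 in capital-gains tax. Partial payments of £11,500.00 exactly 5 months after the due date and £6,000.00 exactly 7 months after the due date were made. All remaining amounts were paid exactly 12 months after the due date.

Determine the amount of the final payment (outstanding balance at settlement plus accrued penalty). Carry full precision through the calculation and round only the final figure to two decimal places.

£8,637.37

Balance at month 5: £21,360.0000 × (1 + 0.01)^5 = £22,449.5747…
After £11,500.00 payment: £22,449.5747… − £11,500.00 = £10,949.5747…
Balance at month 7: £10,949.5747… × (1 + 0.01)^2 = £11,169.6611…
After £6,000.00 payment: £11,169.6611… − £6,000.00 = £5,169.6611…
Balance at month 12: £5,169.6611… × (1 + 0.01)^5 = £5,433.3658…
Penalty: 12 × 1.25% × £21,360.00 = £3,204.00
Final settlement = outstanding balance + penalty = £5,433.3658… + £3,204.00 = £8,637.37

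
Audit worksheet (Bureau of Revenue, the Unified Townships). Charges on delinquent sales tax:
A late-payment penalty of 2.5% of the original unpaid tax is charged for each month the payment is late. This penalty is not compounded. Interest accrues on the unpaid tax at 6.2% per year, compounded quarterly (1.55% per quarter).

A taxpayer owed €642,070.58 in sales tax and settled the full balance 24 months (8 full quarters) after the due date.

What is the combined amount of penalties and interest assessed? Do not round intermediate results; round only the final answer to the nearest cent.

€469,314.83

Late-payment penalty: 24 × 2.5% × €642,070.58 = €385,242.35…
Interest: €642,070.58 × ((1 + 0.0155)^8 − 1) = €642,070.58 × 0.1309396… = €84,072.4828…
Penalties + interest = €385,242.3480 + €84,072.4828… = €469,314.83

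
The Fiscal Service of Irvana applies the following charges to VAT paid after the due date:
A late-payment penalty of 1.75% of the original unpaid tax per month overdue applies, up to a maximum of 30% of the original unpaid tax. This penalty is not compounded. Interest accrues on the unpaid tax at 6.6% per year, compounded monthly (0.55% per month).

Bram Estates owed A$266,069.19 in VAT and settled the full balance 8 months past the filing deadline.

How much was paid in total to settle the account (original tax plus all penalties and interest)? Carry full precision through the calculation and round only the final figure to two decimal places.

A$315,253.78

Penalty: 8 × 1.75% × A$266,069.19 = A$37,249.69… (below the 30% cap of A$79,820.76…)
Interest: A$266,069.19 × ((1 + 0.0055)^8 − 1) = A$266,069.19 × 0.0448564… = A$11,934.9010…
Total = A$266,069.19 + A$37,249.6866 + A$11,934.9010… = A$315,253.78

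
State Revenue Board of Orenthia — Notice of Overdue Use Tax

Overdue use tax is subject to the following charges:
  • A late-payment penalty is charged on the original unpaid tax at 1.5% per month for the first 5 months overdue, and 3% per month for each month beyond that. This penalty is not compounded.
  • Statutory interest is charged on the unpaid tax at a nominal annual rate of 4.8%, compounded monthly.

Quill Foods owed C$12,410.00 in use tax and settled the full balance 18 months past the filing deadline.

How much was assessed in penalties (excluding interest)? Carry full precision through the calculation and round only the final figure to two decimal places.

Penalty, months 1–5: 5 × 1.5% × C$12,410.00 = C$930.75
Penalty, months 6–18: 13 × 3% × C$12,410.00 = C$4,839.90
Total penalty = C$930.75 + C$4,839.90 = C$5,770.65

C$5,770.65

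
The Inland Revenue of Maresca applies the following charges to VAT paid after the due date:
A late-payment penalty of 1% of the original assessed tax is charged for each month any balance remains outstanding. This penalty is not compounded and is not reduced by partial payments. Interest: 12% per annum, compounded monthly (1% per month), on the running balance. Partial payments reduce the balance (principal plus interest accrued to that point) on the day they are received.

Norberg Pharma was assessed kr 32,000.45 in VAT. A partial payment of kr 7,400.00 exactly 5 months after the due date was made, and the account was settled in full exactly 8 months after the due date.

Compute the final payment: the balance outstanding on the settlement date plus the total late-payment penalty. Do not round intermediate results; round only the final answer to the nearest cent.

kr 29,587.71

Balance at month 5: kr 32,000.4500 × (1 + 0.01)^5 = kr 33,632.7946…
After kr 7,400.00 payment: kr 33,632.7946… − kr 7,400.00 = kr 26,232.7946…
Balance at month 8: kr 26,232.7946… × (1 + 0.01)^3 = kr 27,027.6745…
Penalty: 8 × 1% × kr 32,000.45 = kr 2,560.04…
Final settlement = outstanding balance + penalty = kr 27,027.6745… + kr 2,560.04… = kr 29,587.71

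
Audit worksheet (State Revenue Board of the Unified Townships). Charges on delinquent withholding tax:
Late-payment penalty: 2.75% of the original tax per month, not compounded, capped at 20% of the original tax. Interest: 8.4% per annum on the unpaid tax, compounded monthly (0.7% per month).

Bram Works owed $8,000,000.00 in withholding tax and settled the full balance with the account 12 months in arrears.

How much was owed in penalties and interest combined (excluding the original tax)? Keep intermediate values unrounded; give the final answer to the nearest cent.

$2,298,485.30

Penalty (uncapped): 12 × 2.75% × $8,000,000.00 = $2,640,000.00; cap = 20% × $8,000,000.00 = $1,600,000.00 → penalty = $1,600,000.00
Interest: $8,000,000.00 × ((1 + 0.007)^12 − 1) = $8,000,000.00 × 0.0873107… = $698,485.2953…
Penalties + interest = $1,600,000.0000 + $698,485.2953… = $2,298,485.30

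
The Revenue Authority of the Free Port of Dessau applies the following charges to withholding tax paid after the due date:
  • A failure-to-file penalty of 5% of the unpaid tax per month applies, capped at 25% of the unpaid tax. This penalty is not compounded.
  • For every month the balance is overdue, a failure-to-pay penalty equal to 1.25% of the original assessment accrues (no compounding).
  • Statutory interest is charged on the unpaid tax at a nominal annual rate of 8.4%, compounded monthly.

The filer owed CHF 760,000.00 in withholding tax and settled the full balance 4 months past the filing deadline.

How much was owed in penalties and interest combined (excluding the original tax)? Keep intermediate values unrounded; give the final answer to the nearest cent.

CHF 211,504.48

Failure-to-file: 4 × 5% × CHF 760,000.00 = CHF 152,000.00 (under the 25% cap)
Failure-to-pay penalty: 4 × 1.25% × CHF 760,000.00 = CHF 38,000.00
Interest (8.4%/yr ÷ 12 = 0.7%/month): CHF 760,000.00 × ((1 + 0.007)^4 − 1) = CHF 21,504.4845…
Penalties + interest = CHF 190,000.0000 + CHF 21,504.4845… = CHF 211,504.48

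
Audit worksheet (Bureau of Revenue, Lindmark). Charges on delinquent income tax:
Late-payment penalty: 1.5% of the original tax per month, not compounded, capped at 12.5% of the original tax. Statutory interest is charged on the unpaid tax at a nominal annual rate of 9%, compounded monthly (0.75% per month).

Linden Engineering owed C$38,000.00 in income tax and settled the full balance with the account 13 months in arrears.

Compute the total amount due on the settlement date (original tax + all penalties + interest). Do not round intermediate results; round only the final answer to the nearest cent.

Penalty (uncapped): 13 × 1.5% × C$38,000.00 = C$7,410.00; cap = 12.5% × C$38,000.00 = C$4,750.00 → penalty = C$4,750.00
Interest: C$38,000.00 × ((1 + 0.0075)^13 − 1) = C$38,000.00 × 0.1020104… = C$3,876.3971…
Total = C$38,000.00 + C$4,750.0000 + C$3,876.3971… = C$46,626.40

C$46,626.40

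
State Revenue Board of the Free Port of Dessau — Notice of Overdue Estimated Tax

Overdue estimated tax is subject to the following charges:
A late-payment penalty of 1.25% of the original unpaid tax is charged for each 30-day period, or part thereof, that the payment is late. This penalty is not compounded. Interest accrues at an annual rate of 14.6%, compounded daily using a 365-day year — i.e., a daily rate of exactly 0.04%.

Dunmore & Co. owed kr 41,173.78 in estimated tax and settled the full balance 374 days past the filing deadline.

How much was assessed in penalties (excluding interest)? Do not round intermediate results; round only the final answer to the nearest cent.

Penalty periods: ⌈374/30⌉ = 13; penalty = 13 × 1.25% × kr 41,173.78 = kr 6,690.74…

kr 6,690.74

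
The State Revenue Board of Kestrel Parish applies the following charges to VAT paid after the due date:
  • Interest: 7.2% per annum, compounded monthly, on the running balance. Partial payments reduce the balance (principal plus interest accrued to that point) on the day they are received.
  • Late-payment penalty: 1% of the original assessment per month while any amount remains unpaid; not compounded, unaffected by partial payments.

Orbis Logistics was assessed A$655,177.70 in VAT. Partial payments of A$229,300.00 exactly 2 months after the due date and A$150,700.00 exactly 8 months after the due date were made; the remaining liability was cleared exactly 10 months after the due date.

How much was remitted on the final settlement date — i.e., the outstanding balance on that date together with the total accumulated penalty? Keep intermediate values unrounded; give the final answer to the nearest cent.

Monthly rate = 7.2% ÷ 12 = 0.6%
Balance at month 2: A$655,177.7000 × (1 + 0.006)^2 = A$663,063.4188…
After A$229,300.00 payment: A$663,063.4188… − A$229,300.00 = A$433,763.4188…
Balance at month 8: A$433,763.4188… × (1 + 0.006)^6 = A$449,615.0164…
After A$150,700.00 payment: A$449,615.0164… − A$150,700.00 = A$298,915.0164…
Balance at month 10: A$298,915.0164… × (1 + 0.006)^2 = A$302,512.7576…
Penalty: 10 × 1% × A$655,177.70 = A$65,517.77
Final settlement = outstanding balance + penalty = A$302,512.7576… + A$65,517.77 = A$368,030.53

A$368,030.53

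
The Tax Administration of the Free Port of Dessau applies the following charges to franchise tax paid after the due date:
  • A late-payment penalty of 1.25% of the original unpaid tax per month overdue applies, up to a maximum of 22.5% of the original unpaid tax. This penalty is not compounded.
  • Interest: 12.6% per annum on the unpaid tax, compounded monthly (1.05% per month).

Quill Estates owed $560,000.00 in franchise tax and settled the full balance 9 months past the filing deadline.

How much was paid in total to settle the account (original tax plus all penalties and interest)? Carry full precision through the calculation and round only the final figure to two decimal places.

Penalty: 9 × 1.25% × $560,000.00 = $63,000.00 (below the 22.5% cap of $126,000.00)
Interest: $560,000.00 × ((1 + 0.0105)^9 − 1) = $560,000.00 × 0.0985678… = $55,197.9614…
Total = $560,000.00 + $63,000.0000 + $55,197.9614… = $678,197.96

$678,197.96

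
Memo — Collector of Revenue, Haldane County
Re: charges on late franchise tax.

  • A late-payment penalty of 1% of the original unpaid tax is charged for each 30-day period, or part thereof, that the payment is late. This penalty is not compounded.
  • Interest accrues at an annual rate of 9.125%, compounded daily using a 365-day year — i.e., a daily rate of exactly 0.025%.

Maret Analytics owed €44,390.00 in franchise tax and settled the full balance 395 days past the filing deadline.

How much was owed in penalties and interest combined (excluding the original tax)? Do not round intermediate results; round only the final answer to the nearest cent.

€10,821.25

Penalty periods: ⌈395/30⌉ = 14; penalty = 14 × 1% × €44,390.00 = €6,214.60
Interest: €44,390.00 × ((1 + 0.00025)^395 − 1) = €44,390.00 × 0.10377669… = €4,606.6475…
Penalties + interest = €6,214.6000 + €4,606.6475… = €10,821.25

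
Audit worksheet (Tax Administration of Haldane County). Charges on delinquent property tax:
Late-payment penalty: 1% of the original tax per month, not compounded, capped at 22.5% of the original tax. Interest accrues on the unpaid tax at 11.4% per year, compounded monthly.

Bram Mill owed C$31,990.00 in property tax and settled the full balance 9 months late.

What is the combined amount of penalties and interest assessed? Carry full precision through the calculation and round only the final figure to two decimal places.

Penalty: 9 × 1% × C$31,990.00 = C$2,879.10 (below the 22.5% cap of C$7,197.75)
Interest (11.4%/yr ÷ 12 = 0.95%/month): C$31,990.00 × ((1 + 0.0095)^9 − 1) = C$2,841.4176…
Penalties + interest = C$2,879.1000 + C$2,841.4176… = C$5,720.52

C$5,720.52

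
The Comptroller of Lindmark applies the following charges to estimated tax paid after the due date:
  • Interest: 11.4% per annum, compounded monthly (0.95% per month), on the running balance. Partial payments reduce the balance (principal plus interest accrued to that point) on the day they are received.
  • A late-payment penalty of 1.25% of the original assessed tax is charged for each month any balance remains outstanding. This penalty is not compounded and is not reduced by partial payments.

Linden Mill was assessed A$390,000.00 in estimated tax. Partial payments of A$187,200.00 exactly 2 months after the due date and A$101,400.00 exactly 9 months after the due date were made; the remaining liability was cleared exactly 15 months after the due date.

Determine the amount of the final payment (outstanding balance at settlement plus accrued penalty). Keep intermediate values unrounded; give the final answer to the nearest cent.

A$203,549.48

Balance at month 2: A$390,000.0000 × (1 + 0.0095)^2 = A$397,445.1975
After A$187,200.00 payment: A$397,445.1975 − A$187,200.00 = A$210,245.1975
Balance at month 9: A$210,245.1975 × (1 + 0.0095)^7 = A$224,631.3397…
After A$101,400.00 payment: A$224,631.3397… − A$101,400.00 = A$123,231.3397…
Balance at month 15: A$123,231.3397… × (1 + 0.0095)^6 = A$130,424.4787…
Penalty: 15 × 1.25% × A$390,000.00 = A$73,125.00
Final settlement = outstanding balance + penalty = A$130,424.4787… + A$73,125.00 = A$203,549.48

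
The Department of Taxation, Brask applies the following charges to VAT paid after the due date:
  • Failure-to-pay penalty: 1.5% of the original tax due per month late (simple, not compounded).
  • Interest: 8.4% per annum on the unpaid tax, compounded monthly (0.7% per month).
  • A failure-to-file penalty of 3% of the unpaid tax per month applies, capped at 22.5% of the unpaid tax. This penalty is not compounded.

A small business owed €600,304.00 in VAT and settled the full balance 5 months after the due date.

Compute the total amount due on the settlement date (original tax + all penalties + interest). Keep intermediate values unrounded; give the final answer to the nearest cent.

€756,679.26

Failure-to-file: 5 × 3% × €600,304.00 = €90,045.60 (under the 22.5% cap)
Failure-to-pay penalty: 5 × 1.5% × €600,304.00 = €45,022.80
Interest: €600,304.00 × ((1 + 0.007)^5 − 1) = €600,304.00 × 0.0354934… = €21,306.8552…
Total = €600,304.00 + €135,068.4000 + €21,306.8552… = €756,679.26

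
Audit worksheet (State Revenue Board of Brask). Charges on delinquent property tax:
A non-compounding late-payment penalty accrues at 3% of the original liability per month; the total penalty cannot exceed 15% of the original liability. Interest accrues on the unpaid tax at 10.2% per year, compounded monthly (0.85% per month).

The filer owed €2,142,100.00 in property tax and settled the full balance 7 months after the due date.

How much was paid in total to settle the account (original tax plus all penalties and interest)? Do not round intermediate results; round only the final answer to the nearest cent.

Penalty (uncapped): 7 × 3% × €2,142,100.00 = €449,841.00; cap = 15% × €2,142,100.00 = €321,315.00 → penalty = €321,315.00
Interest: €2,142,100.00 × ((1 + 0.0085)^7 − 1) = €2,142,100.00 × 0.0610389… = €130,751.4877…
Total = €2,142,100.00 + €321,315.0000 + €130,751.4877… = €2,594,166.49

€2,594,166.49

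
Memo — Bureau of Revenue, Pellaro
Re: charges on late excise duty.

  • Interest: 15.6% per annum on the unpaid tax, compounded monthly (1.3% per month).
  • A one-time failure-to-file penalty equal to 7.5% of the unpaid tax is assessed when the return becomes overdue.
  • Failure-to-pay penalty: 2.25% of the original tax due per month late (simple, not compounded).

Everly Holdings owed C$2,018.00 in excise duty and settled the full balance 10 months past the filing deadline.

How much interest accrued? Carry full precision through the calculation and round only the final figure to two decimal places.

Interest: C$2,018.00 × ((1 + 0.013)^10 − 1) = C$2,018.00 × 0.1378747… = C$278.2312…

C$278.23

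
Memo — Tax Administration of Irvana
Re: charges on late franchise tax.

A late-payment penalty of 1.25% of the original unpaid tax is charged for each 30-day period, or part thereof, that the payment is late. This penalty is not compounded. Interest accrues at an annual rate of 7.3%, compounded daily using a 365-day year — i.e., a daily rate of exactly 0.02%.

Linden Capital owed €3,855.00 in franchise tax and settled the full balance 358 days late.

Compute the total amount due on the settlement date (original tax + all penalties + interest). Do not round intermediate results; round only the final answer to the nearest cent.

Penalty periods: ⌈358/30⌉ = 12; penalty = 12 × 1.25% × €3,855.00 = €578.25
Interest: €3,855.00 × ((1 + 0.0002)^358 − 1) = €3,855.00 × 0.07421788… = €286.1099…
Total = €3,855.00 + €578.2500 + €286.1099… = €4,719.36

€4,719.36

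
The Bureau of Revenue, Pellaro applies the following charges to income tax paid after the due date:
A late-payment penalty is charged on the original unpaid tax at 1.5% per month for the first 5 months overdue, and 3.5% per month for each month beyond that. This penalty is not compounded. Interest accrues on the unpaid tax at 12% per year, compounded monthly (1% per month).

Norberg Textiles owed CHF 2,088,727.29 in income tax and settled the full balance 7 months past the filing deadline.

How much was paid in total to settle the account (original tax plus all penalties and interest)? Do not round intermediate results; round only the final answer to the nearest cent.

CHF 2,542,263.83

Penalty, months 1–5: 5 × 1.5% × CHF 2,088,727.29 = CHF 156,654.55…
Penalty, months 6–7: 2 × 3.5% × CHF 2,088,727.29 = CHF 146,210.91…
Interest: CHF 2,088,727.29 × ((1 + 0.01)^7 − 1) = CHF 2,088,727.29 × 0.0721354… = CHF 150,671.0785…
Total = CHF 2,088,727.29 + CHF 302,865.4571… + CHF 150,671.0785… = CHF 2,542,263.83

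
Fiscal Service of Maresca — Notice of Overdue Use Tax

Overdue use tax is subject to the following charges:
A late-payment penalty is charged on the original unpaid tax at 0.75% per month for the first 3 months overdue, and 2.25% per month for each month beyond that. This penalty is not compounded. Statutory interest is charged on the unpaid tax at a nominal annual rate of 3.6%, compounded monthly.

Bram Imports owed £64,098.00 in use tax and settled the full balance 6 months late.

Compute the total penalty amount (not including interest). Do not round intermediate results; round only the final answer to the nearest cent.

£5,768.82

Penalty, months 1–3: 3 × 0.75% × £64,098.00 = £1,442.21…
Penalty, months 4–6: 3 × 2.25% × £64,098.00 = £4,326.62…
Total penalty = £1,442.21… + £4,326.62… = £5,768.82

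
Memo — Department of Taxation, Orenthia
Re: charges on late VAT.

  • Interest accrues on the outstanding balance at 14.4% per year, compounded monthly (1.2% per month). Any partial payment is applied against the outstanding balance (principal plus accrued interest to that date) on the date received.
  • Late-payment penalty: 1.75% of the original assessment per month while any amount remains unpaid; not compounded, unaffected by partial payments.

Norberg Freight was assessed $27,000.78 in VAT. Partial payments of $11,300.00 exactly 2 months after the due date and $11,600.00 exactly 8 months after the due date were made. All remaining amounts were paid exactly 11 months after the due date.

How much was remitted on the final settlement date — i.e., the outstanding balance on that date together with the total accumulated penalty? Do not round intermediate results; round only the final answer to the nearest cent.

$11,380.99

Balance at month 2: $27,000.7800 × (1 + 0.012)^2 = $27,652.6868…
After $11,300.00 payment: $27,652.6868… − $11,300.00 = $16,352.6868…
Balance at month 8: $16,352.6868… × (1 + 0.012)^6 = $17,565.9723…
After $11,600.00 payment: $17,565.9723… − $11,600.00 = $5,965.9723…
Balance at month 11: $5,965.9723… × (1 + 0.012)^3 = $6,183.3350…
Penalty: 11 × 1.75% × $27,000.78 = $5,197.65…
Final settlement = outstanding balance + penalty = $6,183.3350… + $5,197.65… = $11,380.99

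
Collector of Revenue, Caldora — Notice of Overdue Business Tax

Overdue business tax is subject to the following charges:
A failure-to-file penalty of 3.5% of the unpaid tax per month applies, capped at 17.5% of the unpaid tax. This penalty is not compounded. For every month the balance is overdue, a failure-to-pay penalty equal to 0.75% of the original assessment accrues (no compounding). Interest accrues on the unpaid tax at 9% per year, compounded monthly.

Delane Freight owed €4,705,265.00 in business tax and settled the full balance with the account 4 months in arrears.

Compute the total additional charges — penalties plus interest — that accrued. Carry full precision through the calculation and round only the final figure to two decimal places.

Failure-to-file: 4 × 3.5% × €4,705,265.00 = €658,737.10 (under the 17.5% cap)
Failure-to-pay penalty = 0.75% × €4,705,265.00 × 4 mo = €141,157.95
Interest (9%/yr ÷ 12 = 0.75%/month): €4,705,265.00 × ((1 + 0.0075)^4 − 1) = €142,753.9320…
Penalties + interest = €799,895.0500 + €142,753.9320… = €942,648.98

€942,648.98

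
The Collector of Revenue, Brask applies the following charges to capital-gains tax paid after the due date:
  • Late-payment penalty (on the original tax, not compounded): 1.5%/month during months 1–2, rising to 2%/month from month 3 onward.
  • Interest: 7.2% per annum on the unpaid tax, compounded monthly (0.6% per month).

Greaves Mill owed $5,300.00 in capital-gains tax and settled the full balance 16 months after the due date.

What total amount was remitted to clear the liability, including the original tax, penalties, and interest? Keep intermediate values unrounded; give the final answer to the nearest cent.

$7,475.35

Penalty, months 1–2: 2 × 1.5% × $5,300.00 = $159.00
Penalty, months 3–16: 14 × 2% × $5,300.00 = $1,484.00
Interest: $5,300.00 × ((1 + 0.006)^16 − 1) = $5,300.00 × 0.1004434… = $532.3498…
Total = $5,300.00 + $1,643.0000 + $532.3498… = $7,475.35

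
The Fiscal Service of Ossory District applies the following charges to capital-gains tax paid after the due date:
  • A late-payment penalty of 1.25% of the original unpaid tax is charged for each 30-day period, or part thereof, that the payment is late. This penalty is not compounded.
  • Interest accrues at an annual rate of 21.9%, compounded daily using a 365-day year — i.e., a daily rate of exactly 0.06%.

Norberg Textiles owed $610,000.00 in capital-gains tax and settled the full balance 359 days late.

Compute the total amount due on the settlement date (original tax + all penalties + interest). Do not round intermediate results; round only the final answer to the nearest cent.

Penalty periods: ⌈359/30⌉ = 12; penalty = 12 × 1.25% × $610,000.00 = $91,500.00
Interest: $610,000.00 × ((1 + 0.0006)^359 − 1) = $610,000.00 × 0.24027782… = $146,569.4724…
Total = $610,000.00 + $91,500.0000 + $146,569.4724… = $848,069.47

$848,069.47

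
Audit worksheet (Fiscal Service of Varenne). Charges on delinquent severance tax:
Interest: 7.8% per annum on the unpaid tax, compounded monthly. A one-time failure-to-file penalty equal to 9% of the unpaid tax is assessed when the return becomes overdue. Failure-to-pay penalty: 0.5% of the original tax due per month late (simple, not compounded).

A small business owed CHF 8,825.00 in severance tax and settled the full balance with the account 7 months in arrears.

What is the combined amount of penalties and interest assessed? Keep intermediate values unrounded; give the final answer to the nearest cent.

Failure-to-file penalty: 9% × CHF 8,825.00 = CHF 794.25
Failure-to-pay penalty: 7 × 0.5% × CHF 8,825.00 = CHF 308.88…
Interest (7.8%/yr ÷ 12 = 0.65%/month): CHF 8,825.00 × ((1 + 0.0065)^7 − 1) = CHF 409.4529…
Penalties + interest = CHF 1,103.1250 + CHF 409.4529… = CHF 1,512.58

CHF 1,512.58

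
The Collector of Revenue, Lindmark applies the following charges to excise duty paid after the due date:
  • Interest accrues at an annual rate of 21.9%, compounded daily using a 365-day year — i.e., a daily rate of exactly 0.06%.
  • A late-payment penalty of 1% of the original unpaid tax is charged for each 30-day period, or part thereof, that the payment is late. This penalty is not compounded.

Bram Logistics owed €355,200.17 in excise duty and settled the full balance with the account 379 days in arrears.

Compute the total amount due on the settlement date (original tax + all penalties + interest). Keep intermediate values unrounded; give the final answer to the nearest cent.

€492,039.72

Penalty periods: ⌈379/30⌉ = 13; penalty = 13 × 1% × €355,200.17 = €46,176.02…
Interest: €355,200.17 × ((1 + 0.0006)^379 − 1) = €355,200.17 × 0.25524630… = €90,663.5287…
Total = €355,200.17 + €46,176.0221 + €90,663.5287… = €492,039.72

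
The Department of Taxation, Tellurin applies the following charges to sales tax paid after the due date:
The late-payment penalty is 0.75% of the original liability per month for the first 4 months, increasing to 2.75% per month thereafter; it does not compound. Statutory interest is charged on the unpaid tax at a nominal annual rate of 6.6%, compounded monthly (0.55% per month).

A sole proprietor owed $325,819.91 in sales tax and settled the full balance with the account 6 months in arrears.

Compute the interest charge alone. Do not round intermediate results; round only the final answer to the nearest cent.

Interest: $325,819.91 × ((1 + 0.0055)^6 − 1) = $325,819.91 × 0.0334571… = $10,900.9865…

$10,900.99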